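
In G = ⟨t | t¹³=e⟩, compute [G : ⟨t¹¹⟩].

First find ord(t¹¹) by computing successive powers:
  (t¹¹)¹ = t¹¹, (t¹¹)² = t⁹, (t¹¹)³ = t⁷, (t¹¹)⁴ = t⁵, (t¹¹)⁵ = t³, (t¹¹)⁶ = t, (t¹¹)⁷ = t¹², (t¹¹)⁸ = t¹⁰, (t¹¹)⁹ = t⁸, (t¹¹)¹⁰ = t⁶, (t¹¹)¹¹ = t⁴, (t¹¹)¹² = t², (t¹¹)¹³ = e.
So |⟨t¹¹⟩| = ord(t¹¹) = 13. With |G| = 13, by Lagrange [G : ⟨t¹¹⟩] = 13/13 = 1.

Answer: 1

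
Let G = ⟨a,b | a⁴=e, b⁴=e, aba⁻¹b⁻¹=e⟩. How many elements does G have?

Enumerate words in the generators, reducing via the relations: the distinct elements are
  {a, b, e, ab, a², a³, b², b³, ab², ab³, a²b, a³b, a²b², a²b³, a³b², a³b³}.
No further products give new elements, so |G| = 16.

Answer: 16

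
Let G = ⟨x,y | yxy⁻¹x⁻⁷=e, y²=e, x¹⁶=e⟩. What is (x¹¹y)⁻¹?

The order of (x¹¹y) is 4 (smallest k with (x¹¹y)ᵏ = e), so (x¹¹y)⁻¹ = (x¹¹y)³ = x³y.
Check: (x¹¹y) · (x³y) → (x¹¹y) · x³ = y;   y · y = e, giving e as required.

Answer: x³y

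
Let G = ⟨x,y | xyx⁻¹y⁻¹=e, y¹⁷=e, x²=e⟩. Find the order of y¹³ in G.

Compute successive powers until reaching e:
  (y¹³)¹ = y¹³, (y¹³)² = y⁹, (y¹³)³ = y⁵, (y¹³)⁴ = y, (y¹³)⁵ = y¹⁴, (y¹³)⁶ = y¹⁰, (y¹³)⁷ = y⁶, (y¹³)⁸ = y², (y¹³)⁹ = y¹⁵, (y¹³)¹⁰ = y¹¹, (y¹³)¹¹ = y⁷, (y¹³)¹² = y³, (y¹³)¹³ = y¹⁶, (y¹³)¹⁴ = y¹², (y¹³)¹⁵ = y⁸, (y¹³)¹⁶ = y⁴, (y¹³)¹⁷ = e.
The smallest positive k with (y¹³)ᵏ = e is 17.

Answer: 17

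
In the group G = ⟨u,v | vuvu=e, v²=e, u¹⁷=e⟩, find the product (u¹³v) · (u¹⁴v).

Compute (u¹³v) · (u¹⁴v) by multiplying left to right and reducing via the relations at each step:
  (u¹³v) · u¹⁴ = u¹⁶v
  (u¹⁶v) · v = u¹⁶

Answer: u¹⁶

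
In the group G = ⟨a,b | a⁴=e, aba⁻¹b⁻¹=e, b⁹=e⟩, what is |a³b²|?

Compute successive powers until reaching e:
  (a³b²)¹ = a³b², (a³b²)² = a²b⁴, (a³b²)³ = ab⁶, (a³b²)⁴ = b⁸, (a³b²)⁵ = a³b, (a³b²)⁶ = a²b³, (a³b²)⁷ = ab⁵, (a³b²)⁸ = b⁷, (a³b²)⁹ = a³, (a³b²)¹⁰ = a²b², (a³b²)¹¹ = ab⁴, (a³b²)¹² = b⁶, (a³b²)¹³ = a³b⁸, (a³b²)¹⁴ = a²b, (a³b²)¹⁵ = ab³, (a³b²)¹⁶ = b⁵, (a³b²)¹⁷ = a³b⁷, (a³b²)¹⁸ = a², (a³b²)¹⁹ = ab², (a³b²)²⁰ = b⁴, (a³b²)²¹ = a³b⁶, (a³b²)²² = a²b⁸, (a³b²)²³ = ab, (a³b²)²⁴ = b³, (a³b²)²⁵ = a³b⁵, (a³b²)²⁶ = a²b⁷, (a³b²)²⁷ = a, (a³b²)²⁸ = b², (a³b²)²⁹ = a³b⁴, (a³b²)³⁰ = a²b⁶, (a³b²)³¹ = ab⁸, (a³b²)³² = b, (a³b²)³³ = a³b³, (a³b²)³⁴ = a²b⁵, (a³b²)³⁵ = ab⁷, (a³b²)³⁶ = e.
The smallest positive k with (a³b²)ᵏ = e is 36.

Answer: 36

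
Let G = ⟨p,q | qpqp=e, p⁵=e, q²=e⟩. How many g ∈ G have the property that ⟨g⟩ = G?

⟨g⟩ = G would require ord(g) = |G| = 10, but the maximum element order in G is 5 < 10. So G is not cyclic and no single element generates it: the count is 0.

Answer: 0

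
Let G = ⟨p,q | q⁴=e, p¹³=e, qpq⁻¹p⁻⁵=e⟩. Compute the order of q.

Compute successive powers until reaching e:
  q¹ = q, q² = q², q³ = q³, q⁴ = e.
The smallest positive k with qᵏ = e is 4.

Answer: 4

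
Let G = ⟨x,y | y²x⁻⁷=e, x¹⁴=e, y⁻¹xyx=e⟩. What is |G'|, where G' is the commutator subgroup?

G' = [G, G] is generated by all commutators. The generator-pair commutators are: [x, y] = x².
The subgroup they normally generate is {e, x², x⁴, x⁶, x⁸, x¹⁰, x¹²}, of order 7.
Check: |G/G'| = 28/7 = 4 is the order of the abelianisation.

Answer: 7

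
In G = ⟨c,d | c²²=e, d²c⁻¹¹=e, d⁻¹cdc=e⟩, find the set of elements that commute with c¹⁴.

⟨c¹⁴⟩ ⊆ C_G(c¹⁴) since powers of c¹⁴ commute with c¹⁴; so |C_G(c¹⁴)| ≥ |⟨c¹⁴⟩| = 11.
By orbit–stabilizer, |C_G(c¹⁴)| = |G| / |conj. class of c¹⁴| = 44 / 2 = 22.
The 22 elements commuting with c¹⁴ are {e, c, c², c³, c⁴, c⁵, c⁶, c⁷, c⁸, c⁹, c¹⁰, c¹¹, c¹², c¹³, c¹⁴, c¹⁵, c¹⁶, c¹⁷, c¹⁸, c¹⁹, c²⁰, c²¹}.

Answer: {e, c, c², c³, c⁴, c⁵, c⁶, c⁷, c⁸, c⁹, c¹⁰, c¹¹, c¹², c¹³, c¹⁴, c¹⁵, c¹⁶, c¹⁷, c¹⁸, c¹⁹, c²⁰, c²¹}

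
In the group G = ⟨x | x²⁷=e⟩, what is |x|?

Compute successive powers until reaching e:
  x¹ = x, x² = x², x³ = x³, x⁴ = x⁴, x⁵ = x⁵, x⁶ = x⁶, x⁷ = x⁷, x⁸ = x⁸, x⁹ = x⁹, x¹⁰ = x¹⁰, x¹¹ = x¹¹, x¹² = x¹², x¹³ = x¹³, x¹⁴ = x¹⁴, x¹⁵ = x¹⁵, x¹⁶ = x¹⁶, x¹⁷ = x¹⁷, x¹⁸ = x¹⁸, x¹⁹ = x¹⁹, x²⁰ = x²⁰, x²¹ = x²¹, x²² = x²², x²³ = x²³, x²⁴ = x²⁴, x²⁵ = x²⁵, x²⁶ = x²⁶, x²⁷ = e.
The smallest positive k with xᵏ = e is 27.

Answer: 27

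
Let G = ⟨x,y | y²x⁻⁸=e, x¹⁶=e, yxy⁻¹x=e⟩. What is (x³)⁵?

Compute successive powers of (x³), reducing at each step:
  (x³)²: (x³) · x³ = x⁶
  (x³)³: (x⁶) · x³ = x⁹
  (x³)⁴: (x⁹) · x³ = x¹²
  (x³)⁵: (x¹²) · x³ = x¹⁵

Answer: x¹⁵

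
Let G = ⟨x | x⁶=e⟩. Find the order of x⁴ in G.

Compute successive powers until reaching e:
  (x⁴)¹ = x⁴, (x⁴)² = x², (x⁴)³ = e.
The smallest positive k with (x⁴)ᵏ = e is 3.

Answer: 3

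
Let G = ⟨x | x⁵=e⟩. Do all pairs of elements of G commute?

G has a single generator, so G is cyclic and hence abelian.

Answer: Yes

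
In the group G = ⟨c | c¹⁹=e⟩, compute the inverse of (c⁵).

The order of (c⁵) is 19 (smallest k with (c⁵)ᵏ = e), so (c⁵)⁻¹ = (c⁵)¹⁸ = c¹⁴.
Check: (c⁵) · (c¹⁴) → (c⁵) · c¹⁴ = e, giving e as required.

Answer: c¹⁴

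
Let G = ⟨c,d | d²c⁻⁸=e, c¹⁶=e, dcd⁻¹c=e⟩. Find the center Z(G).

An element z ∈ Z(G) iff z commutes with every generator.
For example c⁸ is central: (c⁸)·c = c⁹ = c·(c⁸); (c⁸)·d = d⁻¹ = d·(c⁸).
Whereas c ∉ Z(G) since c·d = cd ≠ c⁷d⁻¹ = d·c.
Checking each of the 32 elements this way gives Z(G) = {e, c⁸}, of order 2.

Answer: {e, c⁸}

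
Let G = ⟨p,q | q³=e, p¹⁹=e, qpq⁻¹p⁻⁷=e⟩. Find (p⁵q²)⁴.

Compute successive powers of (p⁵q²), reducing at each step:
  (p⁵q²)²: (p⁵q²) · p⁵ = p³q²;   (p³q²) · q² = p³q
  (p⁵q²)³: (p³q) · p⁵ = q;   q · q² = e
  (p⁵q²)⁴: e · p⁵ = p⁵;   (p⁵) · q² = p⁵q²

Answer: p⁵q²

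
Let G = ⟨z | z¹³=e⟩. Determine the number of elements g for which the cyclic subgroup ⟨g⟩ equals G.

G is cyclic of order 13. An element generates G iff its order is 13, and a cyclic group of order 13 has exactly φ(13) = 12 such elements.

Answer: 12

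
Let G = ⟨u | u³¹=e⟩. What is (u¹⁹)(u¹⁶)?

Compute (u¹⁹) · (u¹⁶) by multiplying left to right and reducing via the relations at each step:
  (u¹⁹) · u¹⁶ = u⁴

Answer: u⁴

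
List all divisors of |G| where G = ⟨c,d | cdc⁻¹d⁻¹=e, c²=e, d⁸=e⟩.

|G| = 16 = 2⁴. By Lagrange's theorem the order of any subgroup divides 16; the divisors of 16 are 1, 2, 4, 8, 16.

Answer: 1, 2, 4, 8, 16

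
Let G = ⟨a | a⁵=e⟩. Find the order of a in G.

Compute successive powers until reaching e:
  a¹ = a, a² = a², a³ = a³, a⁴ = a⁴, a⁵ = e.
The smallest positive k with aᵏ = e is 5.

Answer: 5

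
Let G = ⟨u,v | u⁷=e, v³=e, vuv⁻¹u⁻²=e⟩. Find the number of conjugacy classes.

The conjugacy classes (representative and size) are:
  [e] (size 1), [u²] (size 3), [u⁵] (size 3), [v] (size 7), [v²] (size 7).
Class equation: 1 + 3 + 3 + 7 + 7 = 21 = |G|. So G has 5 conjugacy classes.

Answer: 5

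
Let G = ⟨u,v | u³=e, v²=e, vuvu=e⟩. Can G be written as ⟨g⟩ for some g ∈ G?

Every cyclic group is abelian. But u·v = uv while v·u = u²v, so u·v ≠ v·u and G is not abelian. Hence G is not cyclic.

Answer: No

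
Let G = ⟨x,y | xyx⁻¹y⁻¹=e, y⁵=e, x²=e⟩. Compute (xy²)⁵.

Compute successive powers of (xy²), reducing at each step:
  (xy²)²: (xy²) · x = y²;   (y²) · y² = y⁴
  (xy²)³: (y⁴) · x = xy⁴;   (xy⁴) · y² = xy
  (xy²)⁴: (xy) · x = y;   y · y² = y³
  (xy²)⁵: (y³) · x = xy³;   (xy³) · y² = x

Answer: x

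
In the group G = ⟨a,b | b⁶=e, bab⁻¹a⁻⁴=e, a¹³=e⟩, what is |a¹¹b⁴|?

Compute successive powers until reaching e:
  (a¹¹b⁴)¹ = a¹¹b⁴, (a¹¹b⁴)² = a⁶b², (a¹¹b⁴)³ = e.
The smallest positive k with (a¹¹b⁴)ᵏ = e is 3.

Answer: 3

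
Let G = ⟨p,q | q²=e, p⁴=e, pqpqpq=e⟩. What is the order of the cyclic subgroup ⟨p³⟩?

|⟨p³⟩| equals the order of p³. Compute successive powers until reaching e:
  (p³)¹ = p³, (p³)² = p², (p³)³ = p, (p³)⁴ = e.
The smallest positive k with (p³)ᵏ = e is 4, so |⟨p³⟩| = 4.

Answer: 4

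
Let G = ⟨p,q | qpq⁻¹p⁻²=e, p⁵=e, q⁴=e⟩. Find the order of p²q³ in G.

Compute successive powers until reaching e:
  (p²q³)¹ = p²q³, (p²q³)² = p³q², (p²q³)³ = pq, (p²q³)⁴ = e.
The smallest positive k with (p²q³)ᵏ = e is 4.

Answer: 4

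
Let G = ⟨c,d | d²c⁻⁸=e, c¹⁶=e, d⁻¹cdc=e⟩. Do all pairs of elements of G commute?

c·d = cd but d·c = c⁷d⁻¹, so c·d ≠ d·c and G is not abelian.

Answer: No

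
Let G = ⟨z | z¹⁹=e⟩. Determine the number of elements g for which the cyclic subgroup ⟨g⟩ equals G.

G is cyclic of order 19. An element generates G iff its order is 19, and a cyclic group of order 19 has exactly φ(19) = 18 such elements.

Answer: 18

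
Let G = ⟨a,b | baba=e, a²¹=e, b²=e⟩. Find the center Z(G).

An element z ∈ Z(G) iff z commutes with every generator.
For example e is central: e·a = a = a·e; e·b = b = b·e.
Whereas a ∉ Z(G) since a·b = ab ≠ a²⁰b = b·a.
Checking each of the 42 elements this way gives Z(G) = {e}, of order 1.

Answer: {e}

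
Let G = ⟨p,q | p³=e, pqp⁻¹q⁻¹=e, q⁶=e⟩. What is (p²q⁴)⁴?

Compute successive powers of (p²q⁴), reducing at each step:
  (p²q⁴)²: (p²q⁴) · p² = pq⁴;   (pq⁴) · q⁴ = pq²
  (p²q⁴)³: (pq²) · p² = q²;   (q²) · q⁴ = e
  (p²q⁴)⁴: e · p² = p²;   (p²) · q⁴ = p²q⁴

Answer: p²q⁴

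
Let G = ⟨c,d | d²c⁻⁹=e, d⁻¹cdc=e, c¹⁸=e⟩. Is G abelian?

c·d = cd but d·c = c⁸d⁻¹, so c·d ≠ d·c and G is not abelian.

Answer: No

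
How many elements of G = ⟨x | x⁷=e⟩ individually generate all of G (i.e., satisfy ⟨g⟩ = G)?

G is cyclic of order 7. An element generates G iff its order is 7, and a cyclic group of order 7 has exactly φ(7) = 6 such elements.

Answer: 6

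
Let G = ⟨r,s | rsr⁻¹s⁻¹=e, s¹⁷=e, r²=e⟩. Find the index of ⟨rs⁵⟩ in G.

First find ord(rs⁵) by computing successive powers:
  (rs⁵)¹ = rs⁵, (rs⁵)² = s¹⁰, (rs⁵)³ = rs¹⁵, (rs⁵)⁴ = s³, (rs⁵)⁵ = rs⁸, (rs⁵)⁶ = s¹³, (rs⁵)⁷ = rs, (rs⁵)⁸ = s⁶, (rs⁵)⁹ = rs¹¹, (rs⁵)¹⁰ = s¹⁶, (rs⁵)¹¹ = rs⁴, (rs⁵)¹² = s⁹, (rs⁵)¹³ = rs¹⁴, (rs⁵)¹⁴ = s², (rs⁵)¹⁵ = rs⁷, (rs⁵)¹⁶ = s¹², (rs⁵)¹⁷ = r, (rs⁵)¹⁸ = s⁵, (rs⁵)¹⁹ = rs¹⁰, (rs⁵)²⁰ = s¹⁵, (rs⁵)²¹ = rs³, (rs⁵)²² = s⁸, (rs⁵)²³ = rs¹³, (rs⁵)²⁴ = s, (rs⁵)²⁵ = rs⁶, (rs⁵)²⁶ = s¹¹, (rs⁵)²⁷ = rs¹⁶, (rs⁵)²⁸ = s⁴, (rs⁵)²⁹ = rs⁹, (rs⁵)³⁰ = s¹⁴, (rs⁵)³¹ = rs², (rs⁵)³² = s⁷, (rs⁵)³³ = rs¹², (rs⁵)³⁴ = e.
So |⟨rs⁵⟩| = ord(rs⁵) = 34. With |G| = 34, by Lagrange [G : ⟨rs⁵⟩] = 34/34 = 1.

Answer: 1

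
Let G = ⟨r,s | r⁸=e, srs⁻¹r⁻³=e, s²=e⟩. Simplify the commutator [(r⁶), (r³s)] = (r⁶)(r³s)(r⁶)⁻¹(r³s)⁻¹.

[(r⁶), (r³s)] = (r⁶)·(r³s)·(r⁶)⁻¹·(r³s)⁻¹.
  (r⁶) · (r³s) = rs
  (rs) · (r²) = r⁷s
  (r⁷s) · (r⁷s) = r⁴

Answer: r⁴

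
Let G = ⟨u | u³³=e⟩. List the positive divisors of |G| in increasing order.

|G| = 33 = 3 · 11. By Lagrange's theorem the order of any subgroup divides 33; the divisors of 33 are 1, 3, 11, 33.

Answer: 1, 3, 11, 33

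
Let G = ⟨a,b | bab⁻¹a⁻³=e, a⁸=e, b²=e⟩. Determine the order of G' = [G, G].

G' = [G, G] is generated by all commutators. The generator-pair commutators are: [a, b] = a⁶.
The subgroup they normally generate is {e, a², a⁴, a⁶}, of order 4.
Check: |G/G'| = 16/4 = 4 is the order of the abelianisation.

Answer: 4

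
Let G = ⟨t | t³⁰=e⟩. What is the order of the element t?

Compute successive powers until reaching e:
  t¹ = t, t² = t², t³ = t³, t⁴ = t⁴, t⁵ = t⁵, t⁶ = t⁶, t⁷ = t⁷, t⁸ = t⁸, t⁹ = t⁹, t¹⁰ = t¹⁰, t¹¹ = t¹¹, t¹² = t¹², t¹³ = t¹³, t¹⁴ = t¹⁴, t¹⁵ = t¹⁵, t¹⁶ = t¹⁶, t¹⁷ = t¹⁷, t¹⁸ = t¹⁸, t¹⁹ = t¹⁹, t²⁰ = t²⁰, t²¹ = t²¹, t²² = t²², t²³ = t²³, t²⁴ = t²⁴, t²⁵ = t²⁵, t²⁶ = t²⁶, t²⁷ = t²⁷, t²⁸ = t²⁸, t²⁹ = t²⁹, t³⁰ = e.
The smallest positive k with tᵏ = e is 30.

Answer: 30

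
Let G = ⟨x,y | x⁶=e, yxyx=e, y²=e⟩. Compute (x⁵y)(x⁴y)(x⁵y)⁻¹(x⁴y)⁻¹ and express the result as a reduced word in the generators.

[(x⁵y), (x⁴y)] = (x⁵y)·(x⁴y)·(x⁵y)⁻¹·(x⁴y)⁻¹.
  (x⁵y) · (x⁴y) = x
  x · (x⁵y) = y
  y · (x⁴y) = x²

Answer: x²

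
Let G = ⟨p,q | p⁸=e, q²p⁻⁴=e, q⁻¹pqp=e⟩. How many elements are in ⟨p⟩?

|⟨p⟩| equals the order of p. Compute successive powers until reaching e:
  p¹ = p, p² = p², p³ = p³, p⁴ = p⁴, p⁵ = p⁵, p⁶ = p⁶, p⁷ = p⁷, p⁸ = e.
The smallest positive k with pᵏ = e is 8, so |⟨p⟩| = 8.

Answer: 8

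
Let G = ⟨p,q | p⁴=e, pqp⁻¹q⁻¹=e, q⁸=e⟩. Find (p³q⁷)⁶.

Compute successive powers of (p³q⁷), reducing at each step:
  (p³q⁷)²: (p³q⁷) · p³ = p²q⁷;   (p²q⁷) · q⁷ = p²q⁶
  (p³q⁷)³: (p²q⁶) · p³ = pq⁶;   (pq⁶) · q⁷ = pq⁵
  (p³q⁷)⁴: (pq⁵) · p³ = q⁵;   (q⁵) · q⁷ = q⁴
  (p³q⁷)⁵: (q⁴) · p³ = p³q⁴;   (p³q⁴) · q⁷ = p³q³
  (p³q⁷)⁶: (p³q³) · p³ = p²q³;   (p²q³) · q⁷ = p²q²

Answer: p²q²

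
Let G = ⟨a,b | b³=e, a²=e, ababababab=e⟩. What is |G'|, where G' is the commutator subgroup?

G' = [G, G] is generated by all commutators. The generator-pair commutators are: [a, b] = abab².
The subgroup they normally generate is {e, a, b, b², ab, aba, abab, ababa, b²ab²a, b²ab², b²a, ab², ba, bab, baba, ab²ab²a, ab²ab², ab²a, b²ab, b²aba, b²abab, bab²ab², bab²a, bab², abab², ab²ab, ab²aba, ab²abab, abab²ab², abab²a, b²ab²ab, abab²ab, abab²aba, abab²abab, b²ab²abab², b²ab²aba, b²ab²abab, b²abab²ab², b²abab²a, b²abab², babab², bab²ab, bab²aba, bab²abab, babab²ab², babab²a, babab²ab, ab²abab²ab², ab²abab²a, ab²abab², b²abab²ab, b²abab²aba, bab²abab²a, bab²abab², ab²abab²ab, ab²abab²aba, abab²abab²a, abab²abab², abab²abab²ab, bab²abab²ab}, of order 60.
Check: |G/G'| = 60/60 = 1 is the order of the abelianisation.

Answer: 60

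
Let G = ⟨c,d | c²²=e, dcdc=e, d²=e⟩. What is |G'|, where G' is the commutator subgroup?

G' = [G, G] is generated by all commutators. The generator-pair commutators are: [c, d] = c².
The subgroup they normally generate is {e, c², c⁴, c⁶, c⁸, c¹⁰, c¹², c¹⁴, c¹⁶, c¹⁸, c²⁰}, of order 11.
Check: |G/G'| = 44/11 = 4 is the order of the abelianisation.

Answer: 11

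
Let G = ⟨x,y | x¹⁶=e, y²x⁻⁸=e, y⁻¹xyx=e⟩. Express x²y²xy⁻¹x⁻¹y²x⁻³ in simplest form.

Multiply left to right, reducing at each step:
  (x²) · y² = x¹⁰
  (x¹⁰) · x = x¹¹
  (x¹¹) · y⁻¹ = x³y
  (x³y) · x⁻¹ = x⁴y
  (x⁴y) · y² = x⁴y⁻¹
  (x⁴y⁻¹) · x⁻³ = x⁷y⁻¹

Answer: x⁷y⁻¹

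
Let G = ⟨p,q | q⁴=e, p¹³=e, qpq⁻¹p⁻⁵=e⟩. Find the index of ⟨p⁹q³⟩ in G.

First find ord(p⁹q³) by computing successive powers:
  (p⁹q³)¹ = p⁹q³, (p⁹q³)² = p³q², (p⁹q³)³ = p⁷q, (p⁹q³)⁴ = e.
So |⟨p⁹q³⟩| = ord(p⁹q³) = 4. With |G| = 52, by Lagrange [G : ⟨p⁹q³⟩] = 52/4 = 13.

Answer: 13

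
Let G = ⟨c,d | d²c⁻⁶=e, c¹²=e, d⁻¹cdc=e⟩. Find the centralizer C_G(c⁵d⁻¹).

⟨c⁵d⁻¹⟩ ⊆ C_G(c⁵d⁻¹) since powers of c⁵d⁻¹ commute with c⁵d⁻¹; so |C_G(c⁵d⁻¹)| ≥ |⟨c⁵d⁻¹⟩| = 4.
By orbit–stabilizer, |C_G(c⁵d⁻¹)| = |G| / |conj. class of c⁵d⁻¹| = 24 / 6 = 4.
The 4 elements commuting with c⁵d⁻¹ are {e, c⁶, c⁵d, c⁵d⁻¹}.

Answer: {e, c⁶, c⁵d, c⁵d⁻¹}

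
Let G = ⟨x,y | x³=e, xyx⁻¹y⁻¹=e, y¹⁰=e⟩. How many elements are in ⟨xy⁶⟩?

|⟨xy⁶⟩| equals the order of xy⁶. Compute successive powers until reaching e:
  (xy⁶)¹ = xy⁶, (xy⁶)² = x²y², (xy⁶)³ = y⁸, (xy⁶)⁴ = xy⁴, (xy⁶)⁵ = x², (xy⁶)⁶ = y⁶, (xy⁶)⁷ = xy², (xy⁶)⁸ = x²y⁸, (xy⁶)⁹ = y⁴, (xy⁶)¹⁰ = x, (xy⁶)¹¹ = x²y⁶, (xy⁶)¹² = y², (xy⁶)¹³ = xy⁸, (xy⁶)¹⁴ = x²y⁴, (xy⁶)¹⁵ = e.
The smallest positive k with (xy⁶)ᵏ = e is 15, so |⟨xy⁶⟩| = 15.

Answer: 15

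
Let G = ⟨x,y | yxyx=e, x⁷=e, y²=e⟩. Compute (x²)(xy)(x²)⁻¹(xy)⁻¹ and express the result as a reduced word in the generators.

[(x²), (xy)] = (x²)·(xy)·(x²)⁻¹·(xy)⁻¹.
  (x²) · (xy) = x³y
  (x³y) · (x⁵) = x⁵y
  (x⁵y) · (xy) = x⁴

Answer: x⁴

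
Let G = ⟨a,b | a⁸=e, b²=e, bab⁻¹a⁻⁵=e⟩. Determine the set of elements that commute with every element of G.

An element z ∈ Z(G) iff z commutes with every generator.
For example a² is central: (a²)·a = a³ = a·(a²); (a²)·b = a²b = b·(a²).
Whereas a ∉ Z(G) since a·b = ab ≠ a⁵b = b·a.
Checking each of the 16 elements this way gives Z(G) = {e, a², a⁴, a⁶}, of order 4.

Answer: {e, a², a⁴, a⁶}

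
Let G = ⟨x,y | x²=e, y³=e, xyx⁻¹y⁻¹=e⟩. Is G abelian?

Each pair of generators commutes: x·y = xy = y·x. Since the generators pairwise commute, every element of G commutes with every other, so G is abelian.

Answer: Yes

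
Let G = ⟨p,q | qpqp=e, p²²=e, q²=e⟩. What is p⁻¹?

The order of p is 22 (smallest k with pᵏ = e), so p⁻¹ = p²¹ = p²¹.
Check: p · (p²¹) → p · p²¹ = e, giving e as required.

Answer: p²¹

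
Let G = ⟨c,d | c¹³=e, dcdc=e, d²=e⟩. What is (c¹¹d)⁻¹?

The order of (c¹¹d) is 2 (smallest k with (c¹¹d)ᵏ = e), so (c¹¹d)⁻¹ = (c¹¹d)¹ = c¹¹d.
Check: (c¹¹d) · (c¹¹d) → (c¹¹d) · c¹¹ = d;   d · d = e, giving e as required.

Answer: c¹¹d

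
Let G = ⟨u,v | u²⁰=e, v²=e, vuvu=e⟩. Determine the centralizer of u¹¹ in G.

⟨u¹¹⟩ ⊆ C_G(u¹¹) since powers of u¹¹ commute with u¹¹; so |C_G(u¹¹)| ≥ |⟨u¹¹⟩| = 20.
By orbit–stabilizer, |C_G(u¹¹)| = |G| / |conj. class of u¹¹| = 40 / 2 = 20.
The 20 elements commuting with u¹¹ are {e, u, u², u³, u⁴, u⁵, u⁶, u⁷, u⁸, u⁹, u¹⁰, u¹¹, u¹², u¹³, u¹⁴, u¹⁵, u¹⁶, u¹⁷, u¹⁸, u¹⁹}.

Answer: {e, u, u², u³, u⁴, u⁵, u⁶, u⁷, u⁸, u⁹, u¹⁰, u¹¹, u¹², u¹³, u¹⁴, u¹⁵, u¹⁶, u¹⁷, u¹⁸, u¹⁹}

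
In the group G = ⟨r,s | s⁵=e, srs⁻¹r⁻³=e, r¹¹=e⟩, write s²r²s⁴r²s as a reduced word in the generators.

Multiply left to right, reducing at each step:
  (s²) · r² = r⁷s²
  (r⁷s²) · s⁴ = r⁷s
  (r⁷s) · r² = r²s
  (r²s) · s = r²s²

Answer: r²s²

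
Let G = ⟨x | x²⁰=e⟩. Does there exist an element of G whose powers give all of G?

|G| = 20. The element x has order 20 (its powers give 20 distinct elements), so ⟨x⟩ = G and G is cyclic.

Answer: Yes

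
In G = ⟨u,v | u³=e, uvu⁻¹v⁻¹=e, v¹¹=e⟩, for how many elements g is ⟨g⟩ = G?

G is cyclic of order 33. An element generates G iff its order is 33, and a cyclic group of order 33 has exactly φ(33) = 20 such elements.

Answer: 20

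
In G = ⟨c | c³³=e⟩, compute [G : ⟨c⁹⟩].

First find ord(c⁹) by computing successive powers:
  (c⁹)¹ = c⁹, (c⁹)² = c¹⁸, (c⁹)³ = c²⁷, (c⁹)⁴ = c³, (c⁹)⁵ = c¹², (c⁹)⁶ = c²¹, (c⁹)⁷ = c³⁰, (c⁹)⁸ = c⁶, (c⁹)⁹ = c¹⁵, (c⁹)¹⁰ = c²⁴, (c⁹)¹¹ = e.
So |⟨c⁹⟩| = ord(c⁹) = 11. With |G| = 33, by Lagrange [G : ⟨c⁹⟩] = 33/11 = 3.

Answer: 3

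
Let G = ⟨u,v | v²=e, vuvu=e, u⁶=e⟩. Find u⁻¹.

The order of u is 6 (smallest k with uᵏ = e), so u⁻¹ = u⁵ = u⁵.
Check: u · (u⁵) → u · u⁵ = e, giving e as required.

Answer: u⁵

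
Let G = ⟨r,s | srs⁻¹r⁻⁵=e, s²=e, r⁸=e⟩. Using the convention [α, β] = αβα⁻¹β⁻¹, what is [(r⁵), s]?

[(r⁵), s] = (r⁵)·s·(r⁵)⁻¹·s⁻¹.
  (r⁵) · s = r⁵s
  (r⁵s) · (r³) = r⁴s
  (r⁴s) · s = r⁴

Answer: r⁴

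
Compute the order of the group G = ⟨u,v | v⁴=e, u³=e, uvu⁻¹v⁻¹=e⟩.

Enumerate words in the generators, reducing via the relations: the distinct elements are
  {e, u, v, uv, u², v², v³, uv², uv³, u²v, u²v², u²v³}.
No further products give new elements, so |G| = 12.

Answer: 12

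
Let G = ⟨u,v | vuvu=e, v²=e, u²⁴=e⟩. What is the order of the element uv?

Compute successive powers until reaching e:
  (uv)¹ = uv, (uv)² = e.
The smallest positive k with (uv)ᵏ = e is 2.

Answer: 2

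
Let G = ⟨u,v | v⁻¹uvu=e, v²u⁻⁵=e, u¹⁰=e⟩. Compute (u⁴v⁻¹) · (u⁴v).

Compute (u⁴v⁻¹) · (u⁴v) by multiplying left to right and reducing via the relations at each step:
  (u⁴v⁻¹) · u⁴ = v⁻¹
  (v⁻¹) · v = e

Answer: e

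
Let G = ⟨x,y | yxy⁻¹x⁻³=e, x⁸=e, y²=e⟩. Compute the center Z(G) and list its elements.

An element z ∈ Z(G) iff z commutes with every generator.
For example x⁴ is central: (x⁴)·x = x⁵ = x·(x⁴); (x⁴)·y = x⁴y = y·(x⁴).
Whereas x ∉ Z(G) since x·y = xy ≠ x³y = y·x.
Checking each of the 16 elements this way gives Z(G) = {e, x⁴}, of order 2.

Answer: {e, x⁴}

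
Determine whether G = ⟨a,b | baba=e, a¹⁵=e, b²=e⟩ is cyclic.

Every cyclic group is abelian. But a·b = ab while b·a = a¹⁴b, so a·b ≠ b·a and G is not abelian. Hence G is not cyclic.

Answer: No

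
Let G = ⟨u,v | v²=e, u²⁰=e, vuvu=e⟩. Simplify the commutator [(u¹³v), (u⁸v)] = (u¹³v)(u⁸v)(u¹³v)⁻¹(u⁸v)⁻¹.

[(u¹³v), (u⁸v)] = (u¹³v)·(u⁸v)·(u¹³v)⁻¹·(u⁸v)⁻¹.
  (u¹³v) · (u⁸v) = u⁵
  (u⁵) · (u¹³v) = u¹⁸v
  (u¹⁸v) · (u⁸v) = u¹⁰

Answer: u¹⁰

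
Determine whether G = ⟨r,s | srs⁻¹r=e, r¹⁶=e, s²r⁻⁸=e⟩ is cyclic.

Every cyclic group is abelian. But r·s = rs while s·r = r⁷s⁻¹, so r·s ≠ s·r and G is not abelian. Hence G is not cyclic.

Answer: No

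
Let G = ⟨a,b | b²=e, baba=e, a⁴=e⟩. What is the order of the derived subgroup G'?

G' = [G, G] is generated by all commutators. The generator-pair commutators are: [a, b] = a².
The subgroup they normally generate is {e, a²}, of order 2.
Check: |G/G'| = 8/2 = 4 is the order of the abelianisation.

Answer: 2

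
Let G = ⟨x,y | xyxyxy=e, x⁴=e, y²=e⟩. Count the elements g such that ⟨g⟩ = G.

⟨g⟩ = G would require ord(g) = |G| = 24, but the maximum element order in G is 4 < 24. So G is not cyclic and no single element generates it: the count is 0.

Answer: 0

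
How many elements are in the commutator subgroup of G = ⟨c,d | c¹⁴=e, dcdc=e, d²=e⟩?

G' = [G, G] is generated by all commutators. The generator-pair commutators are: [c, d] = c².
The subgroup they normally generate is {e, c², c⁴, c⁶, c⁸, c¹⁰, c¹²}, of order 7.
Check: |G/G'| = 28/7 = 4 is the order of the abelianisation.

Answer: 7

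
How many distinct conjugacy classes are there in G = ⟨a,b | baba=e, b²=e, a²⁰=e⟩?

The conjugacy classes (representative and size) are:
  [e] (size 1), [a] (size 2), [a¹⁸] (size 2), [a³] (size 2), [a⁴] (size 2), [a¹⁵] (size 2), [a¹⁴] (size 2), [a⁷] (size 2), [a¹²] (size 2), [a¹¹] (size 2), [a¹⁰] (size 1), [a¹⁸b] (size 10), [a⁵b] (size 10).
Class equation: 1 + 2 + 2 + 2 + 2 + 2 + 2 + 2 + 2 + 2 + 1 + 10 + 10 = 40 = |G|. So G has 13 conjugacy classes.

Answer: 13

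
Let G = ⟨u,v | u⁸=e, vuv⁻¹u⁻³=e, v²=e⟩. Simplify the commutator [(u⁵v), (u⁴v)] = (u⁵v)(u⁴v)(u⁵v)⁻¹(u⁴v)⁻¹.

[(u⁵v), (u⁴v)] = (u⁵v)·(u⁴v)·(u⁵v)⁻¹·(u⁴v)⁻¹.
  (u⁵v) · (u⁴v) = u
  u · (uv) = u²v
  (u²v) · (u⁴v) = u⁶

Answer: u⁶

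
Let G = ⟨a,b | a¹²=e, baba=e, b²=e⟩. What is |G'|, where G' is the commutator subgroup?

G' = [G, G] is generated by all commutators. The generator-pair commutators are: [a, b] = a².
The subgroup they normally generate is {e, a², a⁴, a⁶, a⁸, a¹⁰}, of order 6.
Check: |G/G'| = 24/6 = 4 is the order of the abelianisation.

Answer: 6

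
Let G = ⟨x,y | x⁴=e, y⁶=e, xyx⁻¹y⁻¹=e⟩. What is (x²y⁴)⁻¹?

The order of (x²y⁴) is 6 (smallest k with (x²y⁴)ᵏ = e), so (x²y⁴)⁻¹ = (x²y⁴)⁵ = x²y².
Check: (x²y⁴) · (x²y²) → (x²y⁴) · x² = y⁴;   (y⁴) · y² = e, giving e as required.

Answer: x²y²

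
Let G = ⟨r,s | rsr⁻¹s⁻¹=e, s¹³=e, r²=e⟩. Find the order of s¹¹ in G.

Compute successive powers until reaching e:
  (s¹¹)¹ = s¹¹, (s¹¹)² = s⁹, (s¹¹)³ = s⁷, (s¹¹)⁴ = s⁵, (s¹¹)⁵ = s³, (s¹¹)⁶ = s, (s¹¹)⁷ = s¹², (s¹¹)⁸ = s¹⁰, (s¹¹)⁹ = s⁸, (s¹¹)¹⁰ = s⁶, (s¹¹)¹¹ = s⁴, (s¹¹)¹² = s², (s¹¹)¹³ = e.
The smallest positive k with (s¹¹)ᵏ = e is 13.

Answer: 13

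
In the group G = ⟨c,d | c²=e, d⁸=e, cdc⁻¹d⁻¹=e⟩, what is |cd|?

Compute successive powers until reaching e:
  (cd)¹ = cd, (cd)² = d², (cd)³ = cd³, (cd)⁴ = d⁴, (cd)⁵ = cd⁵, (cd)⁶ = d⁶, (cd)⁷ = cd⁷, (cd)⁸ = e.
The smallest positive k with (cd)ᵏ = e is 8.

Answer: 8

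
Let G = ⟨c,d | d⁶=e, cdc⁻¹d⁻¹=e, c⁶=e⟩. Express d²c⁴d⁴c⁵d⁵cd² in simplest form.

Multiply left to right, reducing at each step:
  (d²) · c⁴ = c⁴d²
  (c⁴d²) · d⁴ = c⁴
  (c⁴) · c⁵ = c³
  (c³) · d⁵ = c³d⁵
  (c³d⁵) · c = c⁴d⁵
  (c⁴d⁵) · d² = c⁴d

Answer: c⁴d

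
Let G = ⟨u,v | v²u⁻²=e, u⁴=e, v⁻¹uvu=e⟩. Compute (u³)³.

Compute successive powers of (u³), reducing at each step:
  (u³)²: (u³) · u³ = u²
  (u³)³: (u²) · u³ = u

Answer: u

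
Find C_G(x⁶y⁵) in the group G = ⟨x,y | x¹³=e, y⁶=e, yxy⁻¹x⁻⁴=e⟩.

⟨x⁶y⁵⟩ ⊆ C_G(x⁶y⁵) since powers of x⁶y⁵ commute with x⁶y⁵; so |C_G(x⁶y⁵)| ≥ |⟨x⁶y⁵⟩| = 6.
By orbit–stabilizer, |C_G(x⁶y⁵)| = |G| / |conj. class of x⁶y⁵| = 78 / 13 = 6.
The 6 elements commuting with x⁶y⁵ are {e, xy⁴, x²y, x³y³, x⁶y⁵, x¹⁰y²}.

Answer: {e, xy⁴, x²y, x³y³, x⁶y⁵, x¹⁰y²}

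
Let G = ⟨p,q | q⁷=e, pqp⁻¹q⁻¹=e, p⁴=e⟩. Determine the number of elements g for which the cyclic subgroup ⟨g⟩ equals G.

G is cyclic of order 28. An element generates G iff its order is 28, and a cyclic group of order 28 has exactly φ(28) = 12 such elements.

Answer: 12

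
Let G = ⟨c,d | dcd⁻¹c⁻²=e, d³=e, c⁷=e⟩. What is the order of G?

Enumerate words in the generators, reducing via the relations: the distinct elements are
  {c, d, e, cd, c², c³, c⁴, c⁵, c⁶, d², cd², c²d, c³d, c⁴d, c⁵d, c⁶d, c²d², c³d², c⁴d², c⁵d², c⁶d²}.
No further products give new elements, so |G| = 21.

Answer: 21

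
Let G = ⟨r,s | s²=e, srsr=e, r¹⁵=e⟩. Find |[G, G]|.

G' = [G, G] is generated by all commutators. The generator-pair commutators are: [r, s] = r².
The subgroup they normally generate is {e, r, r², r³, r⁴, r⁵, r⁶, r⁷, r⁸, r⁹, r¹⁰, r¹¹, r¹², r¹³, r¹⁴}, of order 15.
Check: |G/G'| = 30/15 = 2 is the order of the abelianisation.

Answer: 15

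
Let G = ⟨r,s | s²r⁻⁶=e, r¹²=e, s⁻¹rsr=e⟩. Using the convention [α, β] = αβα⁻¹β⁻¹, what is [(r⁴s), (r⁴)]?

[(r⁴s), (r⁴)] = (r⁴s)·(r⁴)·(r⁴s)⁻¹·(r⁴)⁻¹.
  (r⁴s) · (r⁴) = s
  s · (r⁴s⁻¹) = r⁸
  (r⁸) · (r⁸) = r⁴

Answer: r⁴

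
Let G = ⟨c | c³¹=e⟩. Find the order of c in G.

Compute successive powers until reaching e:
  c¹ = c, c² = c², c³ = c³, c⁴ = c⁴, c⁵ = c⁵, c⁶ = c⁶, c⁷ = c⁷, c⁸ = c⁸, c⁹ = c⁹, c¹⁰ = c¹⁰, c¹¹ = c¹¹, c¹² = c¹², c¹³ = c¹³, c¹⁴ = c¹⁴, c¹⁵ = c¹⁵, c¹⁶ = c¹⁶, c¹⁷ = c¹⁷, c¹⁸ = c¹⁸, c¹⁹ = c¹⁹, c²⁰ = c²⁰, c²¹ = c²¹, c²² = c²², c²³ = c²³, c²⁴ = c²⁴, c²⁵ = c²⁵, c²⁶ = c²⁶, c²⁷ = c²⁷, c²⁸ = c²⁸, c²⁹ = c²⁹, c³⁰ = c³⁰, c³¹ = e.
The smallest positive k with cᵏ = e is 31.

Answer: 31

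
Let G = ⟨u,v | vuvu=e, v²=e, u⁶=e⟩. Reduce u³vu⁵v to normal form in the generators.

Multiply left to right, reducing at each step:
  (u³) · v = u³v
  (u³v) · u⁵ = u⁴v
  (u⁴v) · v = u⁴

Answer: u⁴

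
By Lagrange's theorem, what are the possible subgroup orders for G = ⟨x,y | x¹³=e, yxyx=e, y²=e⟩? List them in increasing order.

|G| = 26 = 2 · 13. By Lagrange's theorem the order of any subgroup divides 26; the divisors of 26 are 1, 2, 13, 26.

Answer: 1, 2, 13, 26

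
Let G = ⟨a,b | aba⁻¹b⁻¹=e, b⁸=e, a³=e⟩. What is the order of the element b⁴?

Compute successive powers until reaching e:
  (b⁴)¹ = b⁴, (b⁴)² = e.
The smallest positive k with (b⁴)ᵏ = e is 2.

Answer: 2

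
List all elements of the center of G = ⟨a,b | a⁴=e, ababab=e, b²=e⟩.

An element z ∈ Z(G) iff z commutes with every generator.
For example e is central: e·a = a = a·e; e·b = b = b·e.
Whereas a ∉ Z(G) since a·b = ab ≠ ba = b·a.
Checking each of the 24 elements this way gives Z(G) = {e}, of order 1.

Answer: {e}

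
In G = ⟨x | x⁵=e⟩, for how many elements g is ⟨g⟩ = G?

G is cyclic of order 5. An element generates G iff its order is 5, and a cyclic group of order 5 has exactly φ(5) = 4 such elements.

Answer: 4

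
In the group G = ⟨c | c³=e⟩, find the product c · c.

Compute c · c by multiplying left to right and reducing via the relations at each step:
  c · c = c²

Answer: c²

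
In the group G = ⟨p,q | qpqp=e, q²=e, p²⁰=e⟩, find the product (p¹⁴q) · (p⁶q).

Compute (p¹⁴q) · (p⁶q) by multiplying left to right and reducing via the relations at each step:
  (p¹⁴q) · p⁶ = p⁸q
  (p⁸q) · q = p⁸

Answer: p⁸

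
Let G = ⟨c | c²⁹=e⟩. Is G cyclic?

|G| = 29. The element c has order 29 (its powers give 29 distinct elements), so ⟨c⟩ = G and G is cyclic.

Answer: Yes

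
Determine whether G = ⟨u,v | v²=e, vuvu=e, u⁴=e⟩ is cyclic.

Every cyclic group is abelian. But u·v = uv while v·u = u³v, so u·v ≠ v·u and G is not abelian. Hence G is not cyclic.

Answer: No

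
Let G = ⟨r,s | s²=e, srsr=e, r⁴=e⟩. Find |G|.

Enumerate words in the generators, reducing via the relations: the distinct elements are
  {e, r, s, rs, r², r³, r²s, r³s}.
No further products give new elements, so |G| = 8.

Answer: 8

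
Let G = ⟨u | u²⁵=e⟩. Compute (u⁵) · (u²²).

Compute (u⁵) · (u²²) by multiplying left to right and reducing via the relations at each step:
  (u⁵) · u²² = u²

Answer: u²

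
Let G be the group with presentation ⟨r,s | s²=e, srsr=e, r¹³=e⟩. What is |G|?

Enumerate words in the generators, reducing via the relations: the distinct elements are
  {e, r, s, rs, r², r³, r⁴, r⁵, r⁶, r⁷, r⁸, r⁹, r²s, r³s, r¹², r¹¹, r¹⁰, r⁴s, r⁵s, r⁶s, r⁷s, r⁸s, r⁹s, r¹²s, r¹¹s, r¹⁰s}.
No further products give new elements, so |G| = 26.

Answer: 26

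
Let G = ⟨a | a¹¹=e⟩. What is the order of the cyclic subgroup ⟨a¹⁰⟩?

|⟨a¹⁰⟩| equals the order of a¹⁰. Compute successive powers until reaching e:
  (a¹⁰)¹ = a¹⁰, (a¹⁰)² = a⁹, (a¹⁰)³ = a⁸, (a¹⁰)⁴ = a⁷, (a¹⁰)⁵ = a⁶, (a¹⁰)⁶ = a⁵, (a¹⁰)⁷ = a⁴, (a¹⁰)⁸ = a³, (a¹⁰)⁹ = a², (a¹⁰)¹⁰ = a, (a¹⁰)¹¹ = e.
The smallest positive k with (a¹⁰)ᵏ = e is 11, so |⟨a¹⁰⟩| = 11.

Answer: 11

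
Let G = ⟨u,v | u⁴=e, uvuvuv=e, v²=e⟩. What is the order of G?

Enumerate words in the generators, reducing via the relations: the distinct elements are
  {e, u, v, uv, u², u³, vu, uvu, u²v, u³v, vu², vu³, uvu², uvu³, u²vu, u³vu, vu²v, uvu²v, u²vu², u²vu³, u³vu², u³vu³, u²vu²v, u³vu²v}.
No further products give new elements, so |G| = 24.

Answer: 24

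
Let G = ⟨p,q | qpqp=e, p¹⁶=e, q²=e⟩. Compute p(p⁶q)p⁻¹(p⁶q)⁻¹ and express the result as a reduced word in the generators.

[p, (p⁶q)] = p·(p⁶q)·p⁻¹·(p⁶q)⁻¹.
  p · (p⁶q) = p⁷q
  (p⁷q) · (p¹⁵) = p⁸q
  (p⁸q) · (p⁶q) = p²

Answer: p²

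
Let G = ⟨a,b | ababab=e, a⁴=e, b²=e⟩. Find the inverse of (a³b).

The order of (a³b) is 3 (smallest k with (a³b)ᵏ = e), so (a³b)⁻¹ = (a³b)² = ba.
Check: (a³b) · (ba) → (a³b) · b = a³;   (a³) · a = e, giving e as required.

Answer: ba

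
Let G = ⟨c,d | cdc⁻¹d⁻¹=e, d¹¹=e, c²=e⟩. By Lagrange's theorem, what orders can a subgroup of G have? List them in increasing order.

|G| = 22 = 2 · 11. By Lagrange's theorem the order of any subgroup divides 22; the divisors of 22 are 1, 2, 11, 22.

Answer: 1, 2, 11, 22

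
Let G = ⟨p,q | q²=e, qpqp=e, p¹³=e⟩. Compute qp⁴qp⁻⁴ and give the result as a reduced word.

Multiply left to right, reducing at each step:
  q · p⁴ = p⁹q
  (p⁹q) · q = p⁹
  (p⁹) · p⁻⁴ = p⁵

Answer: p⁵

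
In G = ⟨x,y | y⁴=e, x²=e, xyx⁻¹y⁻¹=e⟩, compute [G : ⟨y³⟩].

First find ord(y³) by computing successive powers:
  (y³)¹ = y³, (y³)² = y², (y³)³ = y, (y³)⁴ = e.
So |⟨y³⟩| = ord(y³) = 4. With |G| = 8, by Lagrange [G : ⟨y³⟩] = 8/4 = 2.

Answer: 2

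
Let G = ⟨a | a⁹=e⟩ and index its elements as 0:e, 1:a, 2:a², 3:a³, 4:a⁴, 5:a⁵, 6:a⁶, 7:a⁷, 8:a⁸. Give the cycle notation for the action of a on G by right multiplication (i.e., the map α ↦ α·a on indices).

(0 1 2 3 4 5 6 7 8)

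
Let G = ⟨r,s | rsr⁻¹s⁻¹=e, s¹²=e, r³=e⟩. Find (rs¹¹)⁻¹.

The order of (rs¹¹) is 12 (smallest k with (rs¹¹)ᵏ = e), so (rs¹¹)⁻¹ = (rs¹¹)¹¹ = r²s.
Check: (rs¹¹) · (r²s) → (rs¹¹) · r² = s¹¹;   (s¹¹) · s = e, giving e as required.

Answer: r²s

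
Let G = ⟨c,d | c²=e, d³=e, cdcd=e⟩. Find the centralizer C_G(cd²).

⟨cd²⟩ ⊆ C_G(cd²) since powers of cd² commute with cd²; so |C_G(cd²)| ≥ |⟨cd²⟩| = 2.
By orbit–stabilizer, |C_G(cd²)| = |G| / |conj. class of cd²| = 6 / 3 = 2.
The 2 elements commuting with cd² are {e, cd²}.

Answer: {e, cd²}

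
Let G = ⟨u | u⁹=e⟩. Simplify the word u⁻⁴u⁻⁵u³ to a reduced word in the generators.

Multiply left to right, reducing at each step:
  (u⁵) · u⁻⁵ = e
  e · u³ = u³

Answer: u³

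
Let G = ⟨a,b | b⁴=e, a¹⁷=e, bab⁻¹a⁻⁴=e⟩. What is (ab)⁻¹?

The order of (ab) is 4 (smallest k with (ab)ᵏ = e), so (ab)⁻¹ = (ab)³ = a⁴b³.
Check: (ab) · (a⁴b³) → (ab) · a⁴ = b;   b · b³ = e, giving e as required.

Answer: a⁴b³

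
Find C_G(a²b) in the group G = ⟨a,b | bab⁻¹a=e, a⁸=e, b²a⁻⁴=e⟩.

⟨a²b⟩ ⊆ C_G(a²b) since powers of a²b commute with a²b; so |C_G(a²b)| ≥ |⟨a²b⟩| = 4.
By orbit–stabilizer, |C_G(a²b)| = |G| / |conj. class of a²b| = 16 / 4 = 4.
The 4 elements commuting with a²b are {e, a⁴, a²b, a²b⁻¹}.

Answer: {e, a⁴, a²b, a²b⁻¹}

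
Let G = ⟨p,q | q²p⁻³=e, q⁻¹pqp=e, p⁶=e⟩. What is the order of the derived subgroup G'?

G' = [G, G] is generated by all commutators. The generator-pair commutators are: [p, q] = p².
The subgroup they normally generate is {e, p², p⁴}, of order 3.
Check: |G/G'| = 12/3 = 4 is the order of the abelianisation.

Answer: 3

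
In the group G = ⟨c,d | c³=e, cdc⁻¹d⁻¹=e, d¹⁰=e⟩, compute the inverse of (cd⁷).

The order of (cd⁷) is 30 (smallest k with (cd⁷)ᵏ = e), so (cd⁷)⁻¹ = (cd⁷)²⁹ = c²d³.
Check: (cd⁷) · (c²d³) → (cd⁷) · c² = d⁷;   (d⁷) · d³ = e, giving e as required.

Answer: c²d³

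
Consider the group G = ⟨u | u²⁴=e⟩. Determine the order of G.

G is generated by a single element, so G is cyclic. The relator gives u²⁴ = e and no smaller power is forced to be e, so the 24 powers {e, u, u², u³, u⁴, u⁵, u⁶, u⁷, u⁸, u⁹, u²², u²³, u²¹, u²⁰, u¹², u¹³, u¹¹, u¹⁰, u¹⁴, u¹⁵, u¹⁶, u¹⁷, u¹⁸, u¹⁹} are distinct. Hence |G| = 24.

Answer: 24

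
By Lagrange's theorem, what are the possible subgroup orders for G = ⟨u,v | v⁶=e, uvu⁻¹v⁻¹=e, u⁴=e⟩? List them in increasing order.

|G| = 24 = 2³ · 3. By Lagrange's theorem the order of any subgroup divides 24; the divisors of 24 are 1, 2, 3, 4, 6, 8, 12, 24.

Answer: 1, 2, 3, 4, 6, 8, 12, 24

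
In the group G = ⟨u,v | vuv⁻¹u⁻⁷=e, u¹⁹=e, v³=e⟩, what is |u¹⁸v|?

Compute successive powers until reaching e:
  (u¹⁸v)¹ = u¹⁸v, (u¹⁸v)² = u¹¹v², (u¹⁸v)³ = e.
The smallest positive k with (u¹⁸v)ᵏ = e is 3.

Answer: 3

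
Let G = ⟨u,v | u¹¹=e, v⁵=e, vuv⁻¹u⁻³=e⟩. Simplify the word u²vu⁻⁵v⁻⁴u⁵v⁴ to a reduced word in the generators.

Multiply left to right, reducing at each step:
  (u²) · v = u²v
  (u²v) · u⁻⁵ = u⁹v
  (u⁹v) · v⁻⁴ = u⁹v²
  (u⁹v²) · u⁵ = u¹⁰v²
  (u¹⁰v²) · v⁴ = u¹⁰v

Answer: u¹⁰v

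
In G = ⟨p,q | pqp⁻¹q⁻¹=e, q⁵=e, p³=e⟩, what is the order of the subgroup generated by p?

|⟨p⟩| equals the order of p. Compute successive powers until reaching e:
  p¹ = p, p² = p², p³ = e.
The smallest positive k with pᵏ = e is 3, so |⟨p⟩| = 3.

Answer: 3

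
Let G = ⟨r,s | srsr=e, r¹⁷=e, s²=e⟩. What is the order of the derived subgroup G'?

G' = [G, G] is generated by all commutators. The generator-pair commutators are: [r, s] = r².
The subgroup they normally generate is {e, r, r², r³, r⁴, r⁵, r⁶, r⁷, r⁸, r⁹, r¹⁰, r¹¹, r¹², r¹³, r¹⁴, r¹⁵, r¹⁶}, of order 17.
Check: |G/G'| = 34/17 = 2 is the order of the abelianisation.

Answer: 17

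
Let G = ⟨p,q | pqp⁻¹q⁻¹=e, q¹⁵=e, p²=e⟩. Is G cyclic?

|G| = 30. The element pq has order 30 (its powers give 30 distinct elements), so ⟨pq⟩ = G and G is cyclic.

Answer: Yes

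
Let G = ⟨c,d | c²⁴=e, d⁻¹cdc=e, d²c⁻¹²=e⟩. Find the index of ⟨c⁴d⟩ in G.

First find ord(c⁴d) by computing successive powers:
  (c⁴d)¹ = c⁴d, (c⁴d)² = c¹², (c⁴d)³ = c⁴d⁻¹, (c⁴d)⁴ = e.
So |⟨c⁴d⟩| = ord(c⁴d) = 4. With |G| = 48, by Lagrange [G : ⟨c⁴d⟩] = 48/4 = 12.

Answer: 12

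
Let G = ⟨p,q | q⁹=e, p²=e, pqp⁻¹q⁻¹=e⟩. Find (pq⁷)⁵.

Compute successive powers of (pq⁷), reducing at each step:
  (pq⁷)²: (pq⁷) · p = q⁷;   (q⁷) · q⁷ = q⁵
  (pq⁷)³: (q⁵) · p = pq⁵;   (pq⁵) · q⁷ = pq³
  (pq⁷)⁴: (pq³) · p = q³;   (q³) · q⁷ = q
  (pq⁷)⁵: q · p = pq;   (pq) · q⁷ = pq⁸

Answer: pq⁸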